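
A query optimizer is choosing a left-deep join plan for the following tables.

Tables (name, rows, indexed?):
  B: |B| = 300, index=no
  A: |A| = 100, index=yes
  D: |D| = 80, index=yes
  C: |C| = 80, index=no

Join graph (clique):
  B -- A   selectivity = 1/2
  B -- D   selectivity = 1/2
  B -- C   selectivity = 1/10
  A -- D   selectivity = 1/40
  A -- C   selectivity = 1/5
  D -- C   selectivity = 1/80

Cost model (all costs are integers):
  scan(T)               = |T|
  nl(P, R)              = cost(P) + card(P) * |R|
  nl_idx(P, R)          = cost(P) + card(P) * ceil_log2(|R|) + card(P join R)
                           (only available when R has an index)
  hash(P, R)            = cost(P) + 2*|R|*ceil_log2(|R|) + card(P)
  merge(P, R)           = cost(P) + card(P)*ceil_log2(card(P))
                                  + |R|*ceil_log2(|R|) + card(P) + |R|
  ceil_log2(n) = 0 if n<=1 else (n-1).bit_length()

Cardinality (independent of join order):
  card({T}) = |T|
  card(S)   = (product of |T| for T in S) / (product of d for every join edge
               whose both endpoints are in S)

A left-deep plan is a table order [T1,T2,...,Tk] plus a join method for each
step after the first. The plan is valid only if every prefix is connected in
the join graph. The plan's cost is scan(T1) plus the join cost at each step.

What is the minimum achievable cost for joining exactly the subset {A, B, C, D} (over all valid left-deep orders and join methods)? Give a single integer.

Selinger DP over subsets of {A,B,C,D}:
  {B}: scan cost=300, card=300
  {A}: scan cost=100, card=100
  {D}: scan cost=80, card=80
  {C}: scan cost=80, card=80
  {AB}: card=15000; try (A,hash)→2000, (B,merge)→3900, (A,merge)→4100, (B,hash)→5600, (A,nl_idx)→17400, (B,nl)→30100 …(+1); best=2000 via (A,hash)
  {BD}: card=12000; try (D,hash)→1720, (B,merge)→3720, (D,merge)→3940, (B,hash)→5560, (D,nl_idx)→14400, (B,nl)→24080 …(+1); best=1720 via (D,hash)
  {BC}: card=2400; try (C,hash)→1720, (B,merge)→3720, (C,merge)→3940, (B,hash)→5560, (B,nl)→24080, (C,nl)→24300; best=1720 via (C,hash)
  {AD}: card=200; try (A,nl_idx)→840, (D,nl_idx)→1000, (D,hash)→1320, (A,merge)→1520, (D,merge)→1540, (A,hash)→1560 …(+2); best=840 via (A,nl_idx)
  {AC}: card=1600; try (C,hash)→1320, (A,merge)→1520, (C,merge)→1540, (A,hash)→1560, (A,nl_idx)→2240, (A,nl)→8080 …(+1); best=1320 via (C,hash)
  {CD}: card=80; try (D,nl_idx)→720, (D,hash)→1280, (C,hash)→1280, (D,merge)→1360, (C,merge)→1360, (D,nl)→6480 …(+1); best=720 via (D,nl_idx)
  {ABD}: card=15000; try (B,merge)→5640, (B,hash)→6440, (A,hash)→15120, (D,hash)→18120, (B,nl)→60840, (A,nl_idx)→100720 …(+5); best=5640 via (B,merge)
  {ABC}: card=24000; try (A,hash)→5520, (B,hash)→8320, (C,hash)→18120, (B,merge)→23520, (A,merge)→33720, (A,nl_idx)→42520 …(+4); best=5520 via (A,hash)
  {BCD}: card=1200; try (B,merge)→4360, (D,hash)→5240, (B,hash)→6200, (C,hash)→14840, (D,nl_idx)→19720, (B,nl)→24720 …(+4); best=4360 via (B,merge)
  {ACD}: card=40; try (A,nl_idx)→1320, (C,hash)→2160, (A,merge)→2160, (A,hash)→2200, (C,merge)→3280, (D,hash)→4040 …(+5); best=1320 via (A,nl_idx)
  {ABCD}: card=300; try (B,merge)→4600, (B,hash)→6760, (A,hash)→6960, (A,nl_idx)→13060, (B,nl)→13320, (A,merge)→19560 …(+8); best=4600 via (B,merge)

4600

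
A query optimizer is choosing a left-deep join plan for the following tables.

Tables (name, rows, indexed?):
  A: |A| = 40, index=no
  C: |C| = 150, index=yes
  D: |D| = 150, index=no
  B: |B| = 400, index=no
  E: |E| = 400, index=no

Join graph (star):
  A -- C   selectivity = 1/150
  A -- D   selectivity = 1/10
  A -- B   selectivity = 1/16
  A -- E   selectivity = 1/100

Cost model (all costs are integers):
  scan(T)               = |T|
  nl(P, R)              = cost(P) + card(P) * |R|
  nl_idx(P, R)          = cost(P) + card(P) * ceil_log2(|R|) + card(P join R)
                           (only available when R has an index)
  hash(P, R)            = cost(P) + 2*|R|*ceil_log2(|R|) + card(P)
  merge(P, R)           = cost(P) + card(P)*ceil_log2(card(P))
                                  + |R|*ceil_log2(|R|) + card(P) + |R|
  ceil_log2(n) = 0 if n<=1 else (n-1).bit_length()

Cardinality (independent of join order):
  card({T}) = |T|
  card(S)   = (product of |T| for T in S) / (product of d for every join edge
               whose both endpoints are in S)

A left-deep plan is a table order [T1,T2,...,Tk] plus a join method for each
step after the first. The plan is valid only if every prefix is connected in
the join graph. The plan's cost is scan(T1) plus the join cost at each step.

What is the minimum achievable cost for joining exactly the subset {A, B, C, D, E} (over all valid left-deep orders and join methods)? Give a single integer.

Selinger DP over subsets of {A,B,C,D,E}:
  {A}: scan cost=40, card=40
  {C}: scan cost=150, card=150
  {D}: scan cost=150, card=150
  {B}: scan cost=400, card=400
  {E}: scan cost=400, card=400
  {AC}: card=40; try (C,nl_idx)→400, (A,hash)→780, (C,merge)→1670, (A,merge)→1780, (C,hash)→2480, (C,nl)→6040 …(+1); best=400 via (C,nl_idx)
  {AD}: card=600; try (A,hash)→780, (D,merge)→1670, (A,merge)→1780, (D,hash)→2480, (D,nl)→6040, (A,nl)→6150; best=780 via (A,hash)
  {AB}: card=1000; try (A,hash)→1280, (B,merge)→4320, (A,merge)→4680, (B,hash)→7280, (B,nl)→16040, (A,nl)→16400; best=1280 via (A,hash)
  {AE}: card=160; try (A,hash)→1280, (E,merge)→4320, (A,merge)→4680, (E,hash)→7280, (E,nl)→16040, (A,nl)→16400; best=1280 via (A,hash)
  {ACD}: card=600; try (D,merge)→2030, (D,hash)→2840, (C,hash)→3780, (C,nl_idx)→6180, (D,nl)→6400, (C,merge)→8730 …(+1); best=2030 via (D,merge)
  {ABC}: card=1000; try (C,hash)→4680, (B,merge)→4680, (B,hash)→7640, (C,nl_idx)→10280, (C,merge)→13630, (B,nl)→16400 …(+1); best=4680 via (C,hash)
  {ACE}: card=160; try (C,nl_idx)→2720, (C,hash)→3840, (C,merge)→4070, (E,merge)→4680, (E,hash)→7640, (E,nl)→16400 …(+1); best=2720 via (C,nl_idx)
  {ABD}: card=15000; try (D,hash)→4680, (B,hash)→8580, (B,merge)→11380, (D,merge)→13630, (D,nl)→151280, (B,nl)→240780; best=4680 via (D,hash)
  {ADE}: card=2400; try (D,hash)→3840, (D,merge)→4070, (E,hash)→8580, (E,merge)→11380, (D,nl)→25280, (E,nl)→240780; best=3840 via (D,hash)
  {ABE}: card=4000; try (B,merge)→6720, (B,hash)→8640, (E,hash)→9480, (E,merge)→16280, (B,nl)→65280, (E,nl)→401280; best=6720 via (B,merge)
  {ABCD}: card=15000; try (D,hash)→8080, (B,hash)→9830, (B,merge)→12630, (D,merge)→17030, (C,hash)→22080, (C,nl_idx)→139680 …(+4); best=8080 via (D,hash)
  {ACDE}: card=2400; try (D,hash)→5280, (D,merge)→5510, (C,hash)→8640, (E,hash)→9830, (E,merge)→12630, (C,nl_idx)→25440 …(+4); best=5280 via (D,hash)
  {ABCE}: card=4000; try (B,merge)→8160, (B,hash)→10080, (E,hash)→12880, (C,hash)→13120, (E,merge)→19680, (C,nl_idx)→42720 …(+4); best=8160 via (B,merge)
  {ABDE}: card=60000; try (D,hash)→13120, (B,hash)→13440, (E,hash)→26880, (B,merge)→39040, (D,merge)→60070, (E,merge)→233680 …(+3); best=13120 via (D,hash)
  {ABCDE}: card=60000; try (D,hash)→14560, (B,hash)→14880, (E,hash)→30280, (B,merge)→40480, (D,merge)→61510, (C,hash)→75520 …(+7); best=14560 via (D,hash)

14560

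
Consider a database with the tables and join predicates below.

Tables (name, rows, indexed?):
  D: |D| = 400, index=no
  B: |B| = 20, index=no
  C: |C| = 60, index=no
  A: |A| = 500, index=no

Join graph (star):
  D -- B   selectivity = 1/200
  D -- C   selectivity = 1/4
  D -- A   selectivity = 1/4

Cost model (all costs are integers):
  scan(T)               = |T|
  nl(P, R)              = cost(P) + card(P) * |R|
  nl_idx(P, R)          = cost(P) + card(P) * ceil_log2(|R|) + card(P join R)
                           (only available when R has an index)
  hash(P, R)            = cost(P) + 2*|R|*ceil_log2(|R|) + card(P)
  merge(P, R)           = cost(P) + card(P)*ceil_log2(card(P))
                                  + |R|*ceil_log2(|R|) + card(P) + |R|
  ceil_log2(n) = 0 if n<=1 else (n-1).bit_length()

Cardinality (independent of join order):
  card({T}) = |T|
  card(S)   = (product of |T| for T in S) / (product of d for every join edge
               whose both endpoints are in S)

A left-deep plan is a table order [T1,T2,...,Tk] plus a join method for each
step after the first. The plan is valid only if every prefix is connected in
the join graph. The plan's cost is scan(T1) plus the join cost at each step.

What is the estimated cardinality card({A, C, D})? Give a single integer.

Tables in S: A(500), C(60), D(400)
Edges inside S: D-C(d=4), D-A(d=4)
numerator = 500 * 60 * 400 = 12000000
denominator = 4 * 4 = 16
card(S) = 12000000 / 16 = 750000

750000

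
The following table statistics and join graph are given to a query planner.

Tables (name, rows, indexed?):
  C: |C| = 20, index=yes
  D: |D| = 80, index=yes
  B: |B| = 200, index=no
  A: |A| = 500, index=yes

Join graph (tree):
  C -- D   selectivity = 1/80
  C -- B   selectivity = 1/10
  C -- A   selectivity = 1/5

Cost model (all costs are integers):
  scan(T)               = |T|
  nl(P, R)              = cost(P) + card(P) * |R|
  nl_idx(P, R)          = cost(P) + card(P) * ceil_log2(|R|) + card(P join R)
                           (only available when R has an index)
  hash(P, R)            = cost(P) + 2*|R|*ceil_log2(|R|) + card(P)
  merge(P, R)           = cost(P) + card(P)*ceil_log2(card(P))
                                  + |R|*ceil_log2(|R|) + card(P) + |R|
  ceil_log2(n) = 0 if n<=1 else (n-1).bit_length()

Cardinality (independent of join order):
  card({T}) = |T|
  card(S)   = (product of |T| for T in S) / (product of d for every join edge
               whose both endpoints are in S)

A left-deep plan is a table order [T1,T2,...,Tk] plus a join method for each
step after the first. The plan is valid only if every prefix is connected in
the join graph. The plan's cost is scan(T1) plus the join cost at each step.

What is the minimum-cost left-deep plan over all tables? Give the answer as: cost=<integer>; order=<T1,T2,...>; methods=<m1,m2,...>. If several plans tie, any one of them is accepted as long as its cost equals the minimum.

cost=7560; order=C,D,A,B; methods=nl_idx,nl_idx,hash

Selinger DP (subsets sized 1..n):
  {C}: scan cost=20, card=20
  {D}: scan cost=80, card=80
  {B}: scan cost=200, card=200
  {A}: scan cost=500, card=500
  {CD}: card=20; try (D,nl_idx)→180, (C,hash)→360, (C,nl_idx)→500, (D,merge)→780, (C,merge)→840, (D,hash)→1160 …(+2); best=180 via (D,nl_idx)
  {BC}: card=400; try (C,hash)→600, (C,nl_idx)→1600, (B,merge)→1940, (C,merge)→2120, (B,hash)→3240, (B,nl)→4020 …(+1); best=600 via (C,hash)
  {AC}: card=2000; try (C,hash)→1200, (A,nl_idx)→2200, (C,nl_idx)→5000, (A,merge)→5140, (C,merge)→5620, (A,hash)→9040 …(+2); best=1200 via (C,hash)
  {BCD}: card=400; try (B,merge)→2100, (D,hash)→2120, (B,hash)→3400, (D,nl_idx)→3800, (B,nl)→4180, (D,merge)→5240 …(+1); best=2100 via (B,merge)
  {ACD}: card=2000; try (A,nl_idx)→2360, (D,hash)→4320, (A,merge)→5300, (A,hash)→9200, (A,nl)→10180, (D,nl_idx)→17200 …(+2); best=2360 via (A,nl_idx)
  {ABC}: card=40000; try (B,hash)→6400, (A,merge)→9600, (A,hash)→10000, (B,merge)→27000, (A,nl_idx)→44200, (A,nl)→200600 …(+1); best=6400 via (B,hash)
  {ABCD}: card=40000; try (B,hash)→7560, (A,merge)→11100, (A,hash)→11500, (B,merge)→28160, (A,nl_idx)→45700, (D,hash)→47520 …(+5); best=7560 via (B,hash)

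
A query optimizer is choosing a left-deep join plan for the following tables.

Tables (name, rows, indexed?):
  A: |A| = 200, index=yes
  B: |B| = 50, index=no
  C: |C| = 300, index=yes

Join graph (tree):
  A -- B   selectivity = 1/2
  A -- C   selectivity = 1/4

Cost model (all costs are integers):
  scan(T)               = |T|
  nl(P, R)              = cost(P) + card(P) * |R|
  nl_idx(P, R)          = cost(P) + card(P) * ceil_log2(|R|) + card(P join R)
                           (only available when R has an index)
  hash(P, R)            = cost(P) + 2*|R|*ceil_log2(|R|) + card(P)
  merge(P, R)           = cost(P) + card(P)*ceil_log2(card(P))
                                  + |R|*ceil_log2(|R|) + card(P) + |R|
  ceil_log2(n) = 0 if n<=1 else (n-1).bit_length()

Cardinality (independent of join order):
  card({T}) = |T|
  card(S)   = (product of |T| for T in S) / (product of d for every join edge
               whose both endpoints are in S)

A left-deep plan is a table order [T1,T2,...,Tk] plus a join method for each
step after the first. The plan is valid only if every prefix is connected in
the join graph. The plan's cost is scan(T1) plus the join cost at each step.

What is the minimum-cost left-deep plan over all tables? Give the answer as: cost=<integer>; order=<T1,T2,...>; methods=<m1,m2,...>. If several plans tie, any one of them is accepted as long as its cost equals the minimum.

cost=11400; order=A,B,C; methods=hash,hash

Selinger DP (subsets sized 1..n):
  {A}: scan cost=200, card=200
  {B}: scan cost=50, card=50
  {C}: scan cost=300, card=300
  {AB}: card=5000; try (B,hash)→1000, (A,merge)→2200, (B,merge)→2350, (A,hash)→3300, (A,nl_idx)→5450, (A,nl)→10050 …(+1); best=1000 via (B,hash)
  {AC}: card=15000; try (A,hash)→3800, (C,merge)→5000, (A,merge)→5100, (C,hash)→5800, (C,nl_idx)→17000, (A,nl_idx)→17700 …(+2); best=3800 via (A,hash)
  {ABC}: card=375000; try (C,hash)→11400, (B,hash)→19400, (C,merge)→74000, (B,merge)→229150, (C,nl_idx)→421000, (B,nl)→753800 …(+1); best=11400 via (C,hash)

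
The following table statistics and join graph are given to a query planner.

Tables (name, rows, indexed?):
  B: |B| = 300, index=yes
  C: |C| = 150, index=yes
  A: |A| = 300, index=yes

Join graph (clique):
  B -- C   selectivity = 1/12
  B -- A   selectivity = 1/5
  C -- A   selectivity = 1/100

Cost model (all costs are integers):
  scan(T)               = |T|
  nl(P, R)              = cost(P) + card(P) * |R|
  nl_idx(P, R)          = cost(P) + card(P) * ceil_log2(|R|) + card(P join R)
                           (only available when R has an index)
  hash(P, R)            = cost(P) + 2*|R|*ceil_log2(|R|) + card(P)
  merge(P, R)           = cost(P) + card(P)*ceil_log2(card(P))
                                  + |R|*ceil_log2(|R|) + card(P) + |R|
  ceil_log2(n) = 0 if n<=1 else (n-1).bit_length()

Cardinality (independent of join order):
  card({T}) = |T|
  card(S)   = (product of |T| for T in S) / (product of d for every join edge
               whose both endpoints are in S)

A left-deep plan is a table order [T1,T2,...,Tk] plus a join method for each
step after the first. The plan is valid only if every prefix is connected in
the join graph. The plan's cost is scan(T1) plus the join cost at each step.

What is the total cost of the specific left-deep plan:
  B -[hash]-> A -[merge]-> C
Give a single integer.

step 1: scan B: cost=300, card=300
step 2: join A via hash
    card(P join A) = 300*300/(5) = 18000
    cost = 300 + 2*300*9 + 300 = 6000
step 3: join C via merge
    card(P join C) = 18000*150/(12*100) = 2250
    cost = 6000 + 18000*15 + 150*8 + 18000 + 150 = 295350

295350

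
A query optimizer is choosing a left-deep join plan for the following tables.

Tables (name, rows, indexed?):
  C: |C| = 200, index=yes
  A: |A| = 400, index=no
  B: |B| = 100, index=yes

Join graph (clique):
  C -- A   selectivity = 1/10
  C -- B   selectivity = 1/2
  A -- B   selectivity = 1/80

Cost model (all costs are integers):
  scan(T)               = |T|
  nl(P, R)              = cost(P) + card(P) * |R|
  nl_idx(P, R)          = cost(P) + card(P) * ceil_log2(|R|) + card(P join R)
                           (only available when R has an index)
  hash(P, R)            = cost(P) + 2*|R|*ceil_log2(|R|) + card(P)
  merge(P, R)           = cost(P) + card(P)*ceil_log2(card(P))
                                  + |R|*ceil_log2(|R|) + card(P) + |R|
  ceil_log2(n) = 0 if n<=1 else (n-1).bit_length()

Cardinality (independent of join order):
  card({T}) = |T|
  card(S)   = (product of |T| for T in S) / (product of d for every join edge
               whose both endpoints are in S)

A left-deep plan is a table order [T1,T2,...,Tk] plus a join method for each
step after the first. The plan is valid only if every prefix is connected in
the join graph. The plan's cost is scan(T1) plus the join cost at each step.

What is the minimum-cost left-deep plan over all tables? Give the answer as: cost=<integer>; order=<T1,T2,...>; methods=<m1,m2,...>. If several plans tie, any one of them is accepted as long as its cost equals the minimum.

Selinger DP (subsets sized 1..n):
  {C}: scan cost=200, card=200
  {A}: scan cost=400, card=400
  {B}: scan cost=100, card=100
  {AC}: card=8000; try (C,hash)→4000, (A,merge)→6000, (C,merge)→6200, (A,hash)→7600, (C,nl_idx)→11600, (A,nl)→80200 …(+1); best=4000 via (C,hash)
  {BC}: card=10000; try (B,hash)→1800, (C,merge)→2700, (B,merge)→2800, (C,hash)→3400, (C,nl_idx)→10900, (B,nl_idx)→11600 …(+2); best=1800 via (B,hash)
  {AB}: card=500; try (B,hash)→2200, (B,nl_idx)→3700, (A,merge)→4900, (B,merge)→5200, (A,hash)→7400, (A,nl)→40100 …(+1); best=2200 via (B,hash)
  {ABC}: card=5000; try (C,hash)→5900, (C,merge)→9000, (C,nl_idx)→11200, (B,hash)→13400, (A,hash)→19000, (B,nl_idx)→65000 …(+5); best=5900 via (C,hash)

cost=5900; order=A,B,C; methods=hash,hash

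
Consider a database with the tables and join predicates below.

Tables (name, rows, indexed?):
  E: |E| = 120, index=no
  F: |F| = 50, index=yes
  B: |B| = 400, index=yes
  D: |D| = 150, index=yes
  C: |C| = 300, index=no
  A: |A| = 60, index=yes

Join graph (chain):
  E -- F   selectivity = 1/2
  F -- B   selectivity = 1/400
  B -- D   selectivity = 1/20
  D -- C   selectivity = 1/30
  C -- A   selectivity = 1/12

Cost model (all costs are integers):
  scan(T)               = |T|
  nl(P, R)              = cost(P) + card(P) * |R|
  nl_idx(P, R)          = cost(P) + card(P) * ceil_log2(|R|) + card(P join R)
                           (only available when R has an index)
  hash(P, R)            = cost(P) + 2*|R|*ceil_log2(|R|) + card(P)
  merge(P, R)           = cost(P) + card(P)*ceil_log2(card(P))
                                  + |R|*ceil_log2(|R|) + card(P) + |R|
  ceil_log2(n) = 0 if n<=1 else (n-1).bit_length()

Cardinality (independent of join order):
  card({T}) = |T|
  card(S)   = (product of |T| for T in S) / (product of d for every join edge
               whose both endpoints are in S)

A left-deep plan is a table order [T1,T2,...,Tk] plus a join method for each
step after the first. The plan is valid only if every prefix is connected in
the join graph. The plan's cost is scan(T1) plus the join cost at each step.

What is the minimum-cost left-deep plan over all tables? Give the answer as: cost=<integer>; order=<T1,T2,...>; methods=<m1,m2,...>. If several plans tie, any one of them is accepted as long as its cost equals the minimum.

cost=32000; order=F,B,D,C,A,E; methods=nl_idx,nl_idx,hash,hash,hash

Selinger DP (subsets sized 1..n):
  {E}: scan cost=120, card=120
  {F}: scan cost=50, card=50
  {B}: scan cost=400, card=400
  {D}: scan cost=150, card=150
  {C}: scan cost=300, card=300
  {A}: scan cost=60, card=60
  {EF}: card=3000; try (F,hash)→840, (E,merge)→1360, (F,merge)→1430, (E,hash)→1780, (F,nl_idx)→3840, (E,nl)→6050 …(+1); best=840 via (F,hash)
  {BF}: card=50; try (B,nl_idx)→550, (F,hash)→1400, (F,nl_idx)→2850, (B,merge)→4400, (F,merge)→4750, (B,hash)→7300 …(+2); best=550 via (B,nl_idx)
  {BD}: card=3000; try (D,hash)→3200, (B,nl_idx)→4500, (B,merge)→5500, (D,merge)→5750, (D,nl_idx)→6600, (B,hash)→7500 …(+2); best=3200 via (D,hash)
  {CD}: card=1500; try (D,hash)→3000, (D,nl_idx)→4200, (C,merge)→4500, (D,merge)→4650, (C,hash)→5700, (C,nl)→45150 …(+1); best=3000 via (D,hash)
  {AC}: card=1500; try (A,hash)→1320, (C,merge)→3480, (A,nl_idx)→3600, (A,merge)→3720, (C,hash)→5520, (C,nl)→18060 …(+1); best=1320 via (A,hash)
  {BEF}: card=3000; try (E,merge)→1860, (E,hash)→2280, (E,nl)→6550, (B,hash)→11040, (B,nl_idx)→30840, (B,merge)→43840 …(+1); best=1860 via (E,merge)
  {BDF}: card=375; try (D,nl_idx)→1325, (D,merge)→2250, (D,hash)→3000, (F,hash)→6800, (D,nl)→8050, (F,nl_idx)→21575 …(+2); best=1325 via (D,nl_idx)
  {BCD}: card=30000; try (C,hash)→11600, (B,hash)→11700, (B,merge)→25000, (C,merge)→45200, (B,nl_idx)→46500, (B,nl)→603000 …(+1); best=11600 via (C,hash)
  {ACD}: card=7500; try (D,hash)→5220, (A,hash)→5220, (A,nl_idx)→19500, (D,merge)→20670, (D,nl_idx)→20820, (A,merge)→21420 …(+2); best=5220 via (D,hash)
  {BDEF}: card=22500; try (E,hash)→3380, (E,merge)→6035, (D,hash)→7260, (D,merge)→42210, (E,nl)→46325, (D,nl_idx)→48360 …(+1); best=3380 via (E,hash)
  {BCDF}: card=3750; try (C,hash)→7100, (C,merge)→8075, (F,hash)→42200, (C,nl)→113825, (F,nl_idx)→195350, (F,merge)→491950 …(+1); best=7100 via (C,hash)
  {ABCD}: card=150000; try (B,hash)→19920, (A,hash)→42320, (B,merge)→114220, (B,nl_idx)→222720, (A,nl_idx)→341600, (A,merge)→492020 …(+2); best=19920 via (B,hash)
  {BCDEF}: card=225000; try (E,hash)→12530, (C,hash)→31280, (E,merge)→56810, (C,merge)→366380, (E,nl)→457100, (C,nl)→6753380; best=12530 via (E,hash)
  {ABCDF}: card=18750; try (A,hash)→11570, (A,nl_idx)→48350, (A,merge)→56270, (F,hash)→170520, (A,nl)→232100, (F,nl_idx)→938670 …(+2); best=11570 via (A,hash)
  {ABCDEF}: card=1125000; try (E,hash)→32000, (A,hash)→238250, (E,merge)→312530, (E,nl)→2261570, (A,nl_idx)→2487530, (A,merge)→4287950 …(+1); best=32000 via (E,hash)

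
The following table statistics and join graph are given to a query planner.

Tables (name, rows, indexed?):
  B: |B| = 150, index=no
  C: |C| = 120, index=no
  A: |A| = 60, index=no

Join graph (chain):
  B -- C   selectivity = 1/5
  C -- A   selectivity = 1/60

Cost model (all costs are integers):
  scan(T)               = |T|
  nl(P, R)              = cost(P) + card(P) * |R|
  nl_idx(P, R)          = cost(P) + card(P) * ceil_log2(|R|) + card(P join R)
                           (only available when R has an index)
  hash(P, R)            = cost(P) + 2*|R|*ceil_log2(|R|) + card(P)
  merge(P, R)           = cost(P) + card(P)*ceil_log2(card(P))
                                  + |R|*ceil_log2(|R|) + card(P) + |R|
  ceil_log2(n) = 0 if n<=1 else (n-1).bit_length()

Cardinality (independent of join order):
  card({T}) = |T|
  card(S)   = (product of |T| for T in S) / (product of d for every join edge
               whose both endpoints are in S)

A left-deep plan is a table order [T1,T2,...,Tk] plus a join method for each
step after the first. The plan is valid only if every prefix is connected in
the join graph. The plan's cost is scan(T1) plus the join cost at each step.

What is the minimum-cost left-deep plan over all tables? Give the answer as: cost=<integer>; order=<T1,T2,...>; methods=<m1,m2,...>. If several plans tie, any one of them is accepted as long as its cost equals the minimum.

cost=3270; order=C,A,B; methods=hash,merge

Selinger DP (subsets sized 1..n):
  {B}: scan cost=150, card=150
  {C}: scan cost=120, card=120
  {A}: scan cost=60, card=60
  {BC}: card=3600; try (C,hash)→1980, (B,merge)→2430, (C,merge)→2460, (B,hash)→2640, (B,nl)→18120, (C,nl)→18150; best=1980 via (C,hash)
  {AC}: card=120; try (A,hash)→960, (C,merge)→1440, (A,merge)→1500, (C,hash)→1800, (C,nl)→7260, (A,nl)→7320; best=960 via (A,hash)
  {ABC}: card=3600; try (B,merge)→3270, (B,hash)→3480, (A,hash)→6300, (B,nl)→18960, (A,merge)→49200, (A,nl)→217980; best=3270 via (B,merge)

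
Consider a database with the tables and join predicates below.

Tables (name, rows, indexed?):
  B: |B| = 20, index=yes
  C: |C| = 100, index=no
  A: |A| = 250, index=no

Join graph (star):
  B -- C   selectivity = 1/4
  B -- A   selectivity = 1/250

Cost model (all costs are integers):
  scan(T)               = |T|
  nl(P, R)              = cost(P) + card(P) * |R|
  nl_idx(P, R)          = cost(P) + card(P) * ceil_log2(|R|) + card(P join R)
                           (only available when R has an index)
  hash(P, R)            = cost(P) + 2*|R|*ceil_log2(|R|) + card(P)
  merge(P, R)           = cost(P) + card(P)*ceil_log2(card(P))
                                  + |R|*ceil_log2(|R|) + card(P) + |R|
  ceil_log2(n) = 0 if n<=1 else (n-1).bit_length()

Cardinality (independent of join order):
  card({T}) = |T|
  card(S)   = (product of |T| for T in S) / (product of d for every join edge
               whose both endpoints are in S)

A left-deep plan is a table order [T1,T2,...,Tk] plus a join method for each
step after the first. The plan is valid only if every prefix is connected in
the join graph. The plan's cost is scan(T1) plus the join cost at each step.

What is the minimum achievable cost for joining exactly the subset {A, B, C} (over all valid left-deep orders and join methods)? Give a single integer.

1620

Selinger DP over subsets of {A,B,C}:
  {B}: scan cost=20, card=20
  {C}: scan cost=100, card=100
  {A}: scan cost=250, card=250
  {BC}: card=500; try (B,hash)→400, (C,merge)→940, (B,merge)→1020, (B,nl_idx)→1100, (C,hash)→1440, (C,nl)→2020 …(+1); best=400 via (B,hash)
  {AB}: card=20; try (B,hash)→700, (B,nl_idx)→1520, (A,merge)→2390, (B,merge)→2620, (A,hash)→4040, (A,nl)→5020 …(+1); best=700 via (B,hash)
  {ABC}: card=500; try (C,merge)→1620, (C,hash)→2120, (C,nl)→2700, (A,hash)→4900, (A,merge)→7650, (A,nl)→125400; best=1620 via (C,merge)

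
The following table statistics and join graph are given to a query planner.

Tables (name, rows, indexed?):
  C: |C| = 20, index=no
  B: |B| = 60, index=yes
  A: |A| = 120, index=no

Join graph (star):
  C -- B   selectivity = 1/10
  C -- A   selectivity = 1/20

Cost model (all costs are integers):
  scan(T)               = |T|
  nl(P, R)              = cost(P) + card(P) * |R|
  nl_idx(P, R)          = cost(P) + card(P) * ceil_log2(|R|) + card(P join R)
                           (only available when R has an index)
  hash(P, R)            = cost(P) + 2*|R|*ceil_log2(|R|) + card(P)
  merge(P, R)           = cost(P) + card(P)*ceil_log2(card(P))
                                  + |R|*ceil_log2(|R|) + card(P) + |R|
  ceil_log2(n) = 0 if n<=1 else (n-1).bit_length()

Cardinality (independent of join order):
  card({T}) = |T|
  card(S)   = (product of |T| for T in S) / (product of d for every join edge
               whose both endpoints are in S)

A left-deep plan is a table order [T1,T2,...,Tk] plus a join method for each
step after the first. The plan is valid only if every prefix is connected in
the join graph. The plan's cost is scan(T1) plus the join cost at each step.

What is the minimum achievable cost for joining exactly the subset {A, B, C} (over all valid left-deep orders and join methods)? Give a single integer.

1280

Selinger DP over subsets of {A,B,C}:
  {C}: scan cost=20, card=20
  {B}: scan cost=60, card=60
  {A}: scan cost=120, card=120
  {BC}: card=120; try (B,nl_idx)→260, (C,hash)→320, (B,merge)→560, (C,merge)→600, (B,hash)→760, (B,nl)→1220 …(+1); best=260 via (B,nl_idx)
  {AC}: card=120; try (C,hash)→440, (A,merge)→1100, (C,merge)→1200, (A,hash)→1720, (A,nl)→2420, (C,nl)→2520; best=440 via (C,hash)
  {ABC}: card=720; try (B,hash)→1280, (B,merge)→1820, (B,nl_idx)→1880, (A,hash)→2060, (A,merge)→2180, (B,nl)→7640 …(+1); best=1280 via (B,hash)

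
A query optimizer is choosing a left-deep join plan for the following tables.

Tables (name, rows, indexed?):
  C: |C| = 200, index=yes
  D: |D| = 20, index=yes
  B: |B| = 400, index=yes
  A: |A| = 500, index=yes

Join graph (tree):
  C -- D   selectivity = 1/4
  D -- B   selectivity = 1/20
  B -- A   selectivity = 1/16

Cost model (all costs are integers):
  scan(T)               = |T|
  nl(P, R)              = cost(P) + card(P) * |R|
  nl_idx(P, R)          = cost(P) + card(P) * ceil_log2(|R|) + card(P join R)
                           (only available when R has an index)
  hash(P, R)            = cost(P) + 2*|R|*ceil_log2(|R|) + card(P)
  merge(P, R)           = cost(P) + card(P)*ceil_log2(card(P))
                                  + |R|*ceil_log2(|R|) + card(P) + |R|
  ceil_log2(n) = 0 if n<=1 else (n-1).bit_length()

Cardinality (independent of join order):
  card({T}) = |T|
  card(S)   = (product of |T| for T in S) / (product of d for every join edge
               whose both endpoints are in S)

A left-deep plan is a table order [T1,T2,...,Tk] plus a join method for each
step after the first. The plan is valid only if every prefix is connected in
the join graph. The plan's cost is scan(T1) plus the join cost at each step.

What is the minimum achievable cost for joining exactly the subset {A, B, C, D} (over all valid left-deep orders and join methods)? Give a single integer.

Selinger DP over subsets of {A,B,C,D}:
  {C}: scan cost=200, card=200
  {D}: scan cost=20, card=20
  {B}: scan cost=400, card=400
  {A}: scan cost=500, card=500
  {CD}: card=1000; try (D,hash)→600, (C,nl_idx)→1180, (C,merge)→1940, (D,merge)→2120, (D,nl_idx)→2200, (C,hash)→3240 …(+2); best=600 via (D,hash)
  {BD}: card=400; try (B,nl_idx)→600, (D,hash)→1000, (D,nl_idx)→2800, (B,merge)→4140, (D,merge)→4520, (B,hash)→7240 …(+2); best=600 via (B,nl_idx)
  {AB}: card=12500; try (B,hash)→8200, (A,merge)→9400, (B,merge)→9500, (A,hash)→9800, (A,nl_idx)→16500, (B,nl_idx)→17500 …(+2); best=8200 via (B,hash)
  {BCD}: card=20000; try (C,hash)→4200, (C,merge)→6400, (B,hash)→8800, (B,merge)→15600, (C,nl_idx)→23800, (B,nl_idx)→29600 …(+2); best=4200 via (C,hash)
  {ABD}: card=12500; try (A,merge)→9600, (A,hash)→10000, (A,nl_idx)→16700, (D,hash)→20900, (D,nl_idx)→83200, (D,merge)→195820 …(+2); best=9600 via (A,merge)
  {ABCD}: card=625000; try (C,hash)→25300, (A,hash)→33200, (C,merge)→198900, (A,merge)→329200, (C,nl_idx)→734600, (A,nl_idx)→809200 …(+2); best=25300 via (C,hash)

25300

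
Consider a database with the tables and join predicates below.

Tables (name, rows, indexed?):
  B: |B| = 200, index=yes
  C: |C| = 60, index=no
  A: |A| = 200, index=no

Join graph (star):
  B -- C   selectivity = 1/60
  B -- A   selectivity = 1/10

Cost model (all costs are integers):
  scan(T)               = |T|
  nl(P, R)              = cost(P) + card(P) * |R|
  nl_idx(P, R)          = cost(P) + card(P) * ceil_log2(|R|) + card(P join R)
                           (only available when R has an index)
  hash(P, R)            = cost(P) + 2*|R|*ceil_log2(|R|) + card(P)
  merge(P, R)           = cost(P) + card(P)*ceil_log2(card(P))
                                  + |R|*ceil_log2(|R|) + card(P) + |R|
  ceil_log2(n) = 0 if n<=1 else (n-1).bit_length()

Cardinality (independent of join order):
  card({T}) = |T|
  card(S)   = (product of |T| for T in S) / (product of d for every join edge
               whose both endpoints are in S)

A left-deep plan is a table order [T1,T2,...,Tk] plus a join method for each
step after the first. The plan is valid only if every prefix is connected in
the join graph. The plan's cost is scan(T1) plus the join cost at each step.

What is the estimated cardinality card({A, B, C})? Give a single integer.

Tables in S: A(200), B(200), C(60)
Edges inside S: B-C(d=60), B-A(d=10)
numerator = 200 * 200 * 60 = 2400000
denominator = 60 * 10 = 600
card(S) = 2400000 / 600 = 4000

4000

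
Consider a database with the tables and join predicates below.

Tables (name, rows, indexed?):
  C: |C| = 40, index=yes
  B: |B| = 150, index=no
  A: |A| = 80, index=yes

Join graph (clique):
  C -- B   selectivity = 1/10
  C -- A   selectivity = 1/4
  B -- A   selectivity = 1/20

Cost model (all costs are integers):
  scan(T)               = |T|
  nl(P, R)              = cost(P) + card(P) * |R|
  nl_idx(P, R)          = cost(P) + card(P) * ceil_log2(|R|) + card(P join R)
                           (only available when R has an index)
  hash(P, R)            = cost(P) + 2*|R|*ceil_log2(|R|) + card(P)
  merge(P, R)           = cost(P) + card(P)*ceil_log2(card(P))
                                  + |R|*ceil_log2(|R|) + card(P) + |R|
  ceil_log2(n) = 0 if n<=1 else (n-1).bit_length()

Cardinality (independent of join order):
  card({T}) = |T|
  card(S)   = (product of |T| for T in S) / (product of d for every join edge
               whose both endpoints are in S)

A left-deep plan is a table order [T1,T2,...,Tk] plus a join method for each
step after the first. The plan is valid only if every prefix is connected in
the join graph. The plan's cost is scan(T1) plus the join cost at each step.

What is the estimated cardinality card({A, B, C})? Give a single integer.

Tables in S: A(80), B(150), C(40)
Edges inside S: C-B(d=10), C-A(d=4), B-A(d=20)
numerator = 80 * 150 * 40 = 480000
denominator = 10 * 4 * 20 = 800
card(S) = 480000 / 800 = 600

600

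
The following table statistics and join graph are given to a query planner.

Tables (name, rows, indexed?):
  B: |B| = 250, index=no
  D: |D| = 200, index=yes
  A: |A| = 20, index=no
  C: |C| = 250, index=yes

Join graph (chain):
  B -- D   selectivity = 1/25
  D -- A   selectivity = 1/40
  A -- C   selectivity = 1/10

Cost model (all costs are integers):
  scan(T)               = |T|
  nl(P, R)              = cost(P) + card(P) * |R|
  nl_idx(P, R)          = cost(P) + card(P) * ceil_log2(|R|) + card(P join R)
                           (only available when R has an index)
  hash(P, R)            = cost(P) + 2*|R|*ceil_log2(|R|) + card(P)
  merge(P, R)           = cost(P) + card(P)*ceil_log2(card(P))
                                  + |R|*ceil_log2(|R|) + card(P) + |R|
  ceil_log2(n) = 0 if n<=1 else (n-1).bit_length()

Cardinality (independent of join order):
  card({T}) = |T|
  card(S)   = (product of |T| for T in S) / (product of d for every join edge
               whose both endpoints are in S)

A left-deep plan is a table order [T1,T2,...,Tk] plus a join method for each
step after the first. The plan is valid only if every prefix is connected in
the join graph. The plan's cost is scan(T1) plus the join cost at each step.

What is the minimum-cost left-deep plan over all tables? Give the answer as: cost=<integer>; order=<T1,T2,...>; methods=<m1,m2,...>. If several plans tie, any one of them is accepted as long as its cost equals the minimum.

cost=8330; order=A,D,B,C; methods=nl_idx,merge,hash

Selinger DP (subsets sized 1..n):
  {B}: scan cost=250, card=250
  {D}: scan cost=200, card=200
  {A}: scan cost=20, card=20
  {C}: scan cost=250, card=250
  {BD}: card=2000; try (D,hash)→3700, (D,nl_idx)→4250, (B,merge)→4250, (D,merge)→4300, (B,hash)→4400, (B,nl)→50200 …(+1); best=3700 via (D,hash)
  {AD}: card=100; try (D,nl_idx)→280, (A,hash)→600, (D,merge)→1940, (A,merge)→2120, (D,hash)→3240, (D,nl)→4020 …(+1); best=280 via (D,nl_idx)
  {AC}: card=500; try (C,nl_idx)→680, (A,hash)→700, (C,merge)→2390, (A,merge)→2620, (C,hash)→4040, (C,nl)→5020 …(+1); best=680 via (C,nl_idx)
  {ABD}: card=1000; try (B,merge)→3330, (B,hash)→4380, (A,hash)→5900, (B,nl)→25280, (A,merge)→27820, (A,nl)→43700; best=3330 via (B,merge)
  {ACD}: card=2500; try (C,merge)→3330, (C,nl_idx)→3580, (D,hash)→4380, (C,hash)→4380, (D,nl_idx)→7180, (D,merge)→7480 …(+2); best=3330 via (C,merge)
  {ABCD}: card=25000; try (C,hash)→8330, (B,hash)→9830, (C,merge)→16580, (C,nl_idx)→36330, (B,merge)→38080, (C,nl)→253330 …(+1); best=8330 via (C,hash)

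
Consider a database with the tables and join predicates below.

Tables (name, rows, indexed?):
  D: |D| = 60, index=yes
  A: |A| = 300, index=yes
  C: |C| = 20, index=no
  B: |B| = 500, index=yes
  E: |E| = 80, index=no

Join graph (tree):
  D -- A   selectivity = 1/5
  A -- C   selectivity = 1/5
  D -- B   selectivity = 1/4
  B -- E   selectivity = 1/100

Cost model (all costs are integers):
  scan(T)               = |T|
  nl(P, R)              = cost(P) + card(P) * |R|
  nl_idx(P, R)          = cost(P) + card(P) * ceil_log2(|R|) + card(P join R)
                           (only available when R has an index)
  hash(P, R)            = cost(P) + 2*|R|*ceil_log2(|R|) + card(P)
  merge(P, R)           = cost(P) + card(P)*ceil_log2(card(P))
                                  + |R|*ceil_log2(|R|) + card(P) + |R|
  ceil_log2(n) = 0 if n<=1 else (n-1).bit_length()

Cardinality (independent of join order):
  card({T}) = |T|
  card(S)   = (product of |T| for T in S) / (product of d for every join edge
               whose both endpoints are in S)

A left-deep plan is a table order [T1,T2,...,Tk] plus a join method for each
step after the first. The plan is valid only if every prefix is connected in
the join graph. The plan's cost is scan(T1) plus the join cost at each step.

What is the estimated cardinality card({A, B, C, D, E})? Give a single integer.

1440000

Tables in S: A(300), B(500), C(20), D(60), E(80)
Edges inside S: D-A(d=5), A-C(d=5), D-B(d=4), B-E(d=100)
numerator = 300 * 500 * 20 * 60 * 80 = 14400000000
denominator = 5 * 5 * 4 * 100 = 10000
card(S) = 14400000000 / 10000 = 1440000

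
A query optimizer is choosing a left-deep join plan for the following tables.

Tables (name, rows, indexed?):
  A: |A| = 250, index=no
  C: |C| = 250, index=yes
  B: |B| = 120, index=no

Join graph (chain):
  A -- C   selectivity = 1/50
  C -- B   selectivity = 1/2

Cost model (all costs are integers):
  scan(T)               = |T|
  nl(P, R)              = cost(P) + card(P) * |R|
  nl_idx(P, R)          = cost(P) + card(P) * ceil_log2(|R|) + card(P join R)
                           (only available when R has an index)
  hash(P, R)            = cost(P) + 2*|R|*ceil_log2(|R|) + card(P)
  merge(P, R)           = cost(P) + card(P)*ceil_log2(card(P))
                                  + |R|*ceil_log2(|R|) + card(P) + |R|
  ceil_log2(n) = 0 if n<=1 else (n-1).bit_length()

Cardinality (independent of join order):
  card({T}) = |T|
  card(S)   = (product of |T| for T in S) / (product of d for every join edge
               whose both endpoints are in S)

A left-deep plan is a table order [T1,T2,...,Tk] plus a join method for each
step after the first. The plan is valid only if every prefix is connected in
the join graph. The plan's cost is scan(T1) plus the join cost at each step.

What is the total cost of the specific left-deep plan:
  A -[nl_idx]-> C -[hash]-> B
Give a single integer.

6430

step 1: scan A: cost=250, card=250
step 2: join C via nl_idx
    card(P join C) = 250*250/(50) = 1250
    cost = 250 + 250*8 + 1250 = 3500
step 3: join B via hash
    card(P join B) = 1250*120/(2) = 75000
    cost = 3500 + 2*120*7 + 1250 = 6430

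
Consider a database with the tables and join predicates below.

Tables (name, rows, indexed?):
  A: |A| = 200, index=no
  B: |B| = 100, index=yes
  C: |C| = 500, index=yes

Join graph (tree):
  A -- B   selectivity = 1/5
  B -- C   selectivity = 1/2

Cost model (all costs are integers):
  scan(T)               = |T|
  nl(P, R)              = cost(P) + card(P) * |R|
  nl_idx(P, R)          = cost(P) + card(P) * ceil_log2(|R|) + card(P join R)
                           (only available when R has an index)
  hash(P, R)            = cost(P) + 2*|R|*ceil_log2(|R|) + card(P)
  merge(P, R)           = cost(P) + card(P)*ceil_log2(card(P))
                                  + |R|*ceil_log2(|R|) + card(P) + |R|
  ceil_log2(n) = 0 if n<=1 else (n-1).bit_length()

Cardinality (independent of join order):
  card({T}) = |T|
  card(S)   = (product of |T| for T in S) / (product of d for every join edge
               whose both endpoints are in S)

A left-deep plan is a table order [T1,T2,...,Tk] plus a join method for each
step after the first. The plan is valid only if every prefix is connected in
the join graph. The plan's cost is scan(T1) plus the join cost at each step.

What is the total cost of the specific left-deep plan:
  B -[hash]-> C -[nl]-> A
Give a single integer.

5009200

step 1: scan B: cost=100, card=100
step 2: join C via hash
    card(P join C) = 100*500/(2) = 25000
    cost = 100 + 2*500*9 + 100 = 9200
step 3: join A via nl
    card(P join A) = 25000*200/(5) = 1000000
    cost = 9200 + 25000*200 = 5009200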